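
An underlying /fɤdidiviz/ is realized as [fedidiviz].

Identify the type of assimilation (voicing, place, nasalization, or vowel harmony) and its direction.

vowel harmony, regressive

/ɤ/→[e].
Vowels agree with the last vowel, so the harmony is regressive.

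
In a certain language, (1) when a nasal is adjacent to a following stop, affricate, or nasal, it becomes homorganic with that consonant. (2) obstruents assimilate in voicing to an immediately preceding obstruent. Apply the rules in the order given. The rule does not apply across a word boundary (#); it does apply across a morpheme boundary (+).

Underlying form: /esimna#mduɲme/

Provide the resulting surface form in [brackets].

[esinna#ndumme]

Rule 1: /m/ before /n/ (alveolar) → [n]
Rule 1: /m/ before /d/ (alveolar) → [n]
Rule 1: /ɲ/ before /m/ (labial) → [m]
After rule 1: esinna#ndumme
Rule 2: no segment meets the rule's conditions; no change.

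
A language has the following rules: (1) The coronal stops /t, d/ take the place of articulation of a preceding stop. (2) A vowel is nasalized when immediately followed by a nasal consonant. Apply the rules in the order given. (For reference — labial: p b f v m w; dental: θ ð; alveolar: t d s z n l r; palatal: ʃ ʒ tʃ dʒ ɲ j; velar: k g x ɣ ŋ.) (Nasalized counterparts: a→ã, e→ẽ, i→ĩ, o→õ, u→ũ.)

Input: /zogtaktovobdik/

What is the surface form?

Rule 1: /t/ after /g/ (velar) → [k]
Rule 1: /t/ after /k/ (velar) → [k]
Rule 1: /d/ after /b/ (labial) → [b]
After rule 1: zogkakkovobbik
Rule 2: no segment meets the rule's conditions; no change.

[zogkakkovobbik]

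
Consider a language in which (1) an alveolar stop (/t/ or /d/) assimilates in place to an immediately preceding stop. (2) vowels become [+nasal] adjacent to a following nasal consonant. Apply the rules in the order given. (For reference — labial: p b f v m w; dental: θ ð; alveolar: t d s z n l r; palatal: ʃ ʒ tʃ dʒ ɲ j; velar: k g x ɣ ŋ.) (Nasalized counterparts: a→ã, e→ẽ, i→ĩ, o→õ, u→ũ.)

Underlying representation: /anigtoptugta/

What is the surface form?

[ãnigkoppugka]

Rule 1: /t/ after /g/ (velar) → [k]
Rule 1: /t/ after /p/ (labial) → [p]
Rule 1: /t/ after /g/ (velar) → [k]
After rule 1: anigkoppugka
Rule 2: /a/ before nasal /n/ → [ã]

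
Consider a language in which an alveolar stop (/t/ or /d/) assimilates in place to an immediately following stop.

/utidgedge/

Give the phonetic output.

/d/ before /g/ (velar) → [g]
/d/ before /g/ (velar) → [g]

[utiggegge]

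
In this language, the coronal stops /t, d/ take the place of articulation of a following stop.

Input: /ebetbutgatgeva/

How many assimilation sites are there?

3

/t/ before /b/ (labial) → [p]
/t/ before /g/ (velar) → [k]
/t/ before /g/ (velar) → [k]
3 segments change.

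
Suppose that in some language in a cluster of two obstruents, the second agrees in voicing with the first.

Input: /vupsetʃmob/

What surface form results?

[vupsetʃmob]

no segment meets the rule's conditions; no change.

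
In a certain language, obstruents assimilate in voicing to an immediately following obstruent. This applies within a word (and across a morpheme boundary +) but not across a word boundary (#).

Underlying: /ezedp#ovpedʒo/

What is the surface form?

/d/ before /p/ (voiceless) → [t]
/v/ before /p/ (voiceless) → [f]

[ezetp#ofpedʒo]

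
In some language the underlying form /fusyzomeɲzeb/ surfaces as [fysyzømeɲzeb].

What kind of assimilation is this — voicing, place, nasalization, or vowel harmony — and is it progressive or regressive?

/u/→[y] /o/→[ø].
Vowels agree with the last vowel, so the harmony is regressive.

vowel harmony, regressive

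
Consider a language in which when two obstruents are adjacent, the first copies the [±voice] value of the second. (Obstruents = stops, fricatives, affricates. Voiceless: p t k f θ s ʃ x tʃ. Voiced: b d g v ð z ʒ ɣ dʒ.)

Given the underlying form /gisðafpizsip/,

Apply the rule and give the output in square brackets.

/s/ before /ð/ (voiced) → [z]
/z/ before /s/ (voiceless) → [s]

[gizðafpissip]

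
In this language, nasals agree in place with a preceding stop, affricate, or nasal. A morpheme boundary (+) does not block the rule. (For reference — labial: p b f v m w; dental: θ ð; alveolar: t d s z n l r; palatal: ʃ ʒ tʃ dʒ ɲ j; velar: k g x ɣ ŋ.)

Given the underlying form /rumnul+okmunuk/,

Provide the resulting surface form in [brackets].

[rummul+okŋunuk]

/n/ after /m/ (labial) → [m]
/m/ after /k/ (velar) → [ŋ]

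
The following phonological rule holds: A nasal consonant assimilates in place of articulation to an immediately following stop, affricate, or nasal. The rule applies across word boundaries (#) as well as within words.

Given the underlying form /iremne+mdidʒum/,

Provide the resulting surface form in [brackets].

/m/ before /n/ (alveolar) → [n]
/m/ before /d/ (alveolar) → [n]

[irenne+ndidʒum]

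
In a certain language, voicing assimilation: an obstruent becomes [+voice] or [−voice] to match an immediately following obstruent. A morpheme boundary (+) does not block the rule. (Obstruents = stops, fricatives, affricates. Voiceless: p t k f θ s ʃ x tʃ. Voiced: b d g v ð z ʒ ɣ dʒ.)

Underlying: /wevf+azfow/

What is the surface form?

/v/ before /f/ (voiceless) → [f]
/z/ before /f/ (voiceless) → [s]

[weff+asfow]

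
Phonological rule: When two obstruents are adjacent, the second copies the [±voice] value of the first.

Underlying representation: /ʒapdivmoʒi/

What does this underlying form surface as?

[ʒaptivmoʒi]

/d/ after /p/ (voiceless) → [t]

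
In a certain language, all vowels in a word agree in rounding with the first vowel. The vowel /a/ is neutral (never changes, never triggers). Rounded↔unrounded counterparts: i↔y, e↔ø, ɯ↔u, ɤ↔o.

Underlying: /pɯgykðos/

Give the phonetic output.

/y/ harmonizes with /ɯ/ ([-round]) → [i]
/o/ harmonizes with /ɯ/ ([-round]) → [ɤ]

[pɯgikðɤs]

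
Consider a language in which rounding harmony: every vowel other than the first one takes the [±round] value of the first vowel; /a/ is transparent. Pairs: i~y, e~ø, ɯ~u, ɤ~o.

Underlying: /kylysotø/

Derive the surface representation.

[kylysotø]

no segment meets the rule's conditions; no change.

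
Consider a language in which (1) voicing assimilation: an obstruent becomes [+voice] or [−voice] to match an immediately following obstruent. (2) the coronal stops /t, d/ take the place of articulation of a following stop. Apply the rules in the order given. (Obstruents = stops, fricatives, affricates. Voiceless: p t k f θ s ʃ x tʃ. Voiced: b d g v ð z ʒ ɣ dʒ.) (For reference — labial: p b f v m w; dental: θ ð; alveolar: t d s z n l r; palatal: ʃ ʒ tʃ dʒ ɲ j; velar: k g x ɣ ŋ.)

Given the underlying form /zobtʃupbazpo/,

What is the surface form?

[zoptʃubbaspo]

Rule 1: /b/ before /tʃ/ (voiceless) → [p]
Rule 1: /p/ before /b/ (voiced) → [b]
Rule 1: /z/ before /p/ (voiceless) → [s]
After rule 1: zoptʃubbaspo
Rule 2: no segment meets the rule's conditions; no change.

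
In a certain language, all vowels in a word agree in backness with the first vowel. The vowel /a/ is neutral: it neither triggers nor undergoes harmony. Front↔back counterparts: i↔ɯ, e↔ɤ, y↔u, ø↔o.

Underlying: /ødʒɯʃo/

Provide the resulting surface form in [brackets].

/ɯ/ harmonizes with /ø/ ([-back]) → [i]
/o/ harmonizes with /ø/ ([-back]) → [ø]

[ødʒiʃø]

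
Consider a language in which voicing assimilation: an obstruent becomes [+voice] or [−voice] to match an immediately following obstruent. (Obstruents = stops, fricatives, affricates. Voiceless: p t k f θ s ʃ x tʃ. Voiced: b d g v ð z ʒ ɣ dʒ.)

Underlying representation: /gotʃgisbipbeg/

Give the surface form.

[godʒgizbibbeg]

/tʃ/ before /g/ (voiced) → [dʒ]
/s/ before /b/ (voiced) → [z]
/p/ before /b/ (voiced) → [b]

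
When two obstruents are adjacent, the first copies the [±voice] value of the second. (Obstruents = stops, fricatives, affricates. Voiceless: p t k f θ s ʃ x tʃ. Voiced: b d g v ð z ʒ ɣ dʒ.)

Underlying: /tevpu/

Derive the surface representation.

[tefpu]

/v/ before /p/ (voiceless) → [f]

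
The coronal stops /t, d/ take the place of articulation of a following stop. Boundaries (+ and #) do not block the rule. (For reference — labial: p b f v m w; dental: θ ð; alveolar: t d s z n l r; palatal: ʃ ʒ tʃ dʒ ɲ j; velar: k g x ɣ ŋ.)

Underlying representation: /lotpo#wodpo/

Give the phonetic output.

[loppo#wobpo]

/t/ before /p/ (labial) → [p]
/d/ before /p/ (labial) → [b]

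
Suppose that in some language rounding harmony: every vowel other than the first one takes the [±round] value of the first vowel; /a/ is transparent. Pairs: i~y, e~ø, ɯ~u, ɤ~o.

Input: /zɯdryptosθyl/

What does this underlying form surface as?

/y/ harmonizes with /ɯ/ ([-round]) → [i]
/o/ harmonizes with /ɯ/ ([-round]) → [ɤ]
/y/ harmonizes with /ɯ/ ([-round]) → [i]

[zɯdriptɤsθil]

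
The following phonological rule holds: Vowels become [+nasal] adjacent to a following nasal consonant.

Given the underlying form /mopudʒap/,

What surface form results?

[mopudʒap]

no segment meets the rule's conditions; no change.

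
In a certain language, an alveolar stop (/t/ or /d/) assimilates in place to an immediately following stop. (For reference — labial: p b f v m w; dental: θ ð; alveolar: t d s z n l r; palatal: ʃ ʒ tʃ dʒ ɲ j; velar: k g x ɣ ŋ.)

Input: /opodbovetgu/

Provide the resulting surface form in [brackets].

/d/ before /b/ (labial) → [b]
/t/ before /g/ (velar) → [k]

[opobbovekgu]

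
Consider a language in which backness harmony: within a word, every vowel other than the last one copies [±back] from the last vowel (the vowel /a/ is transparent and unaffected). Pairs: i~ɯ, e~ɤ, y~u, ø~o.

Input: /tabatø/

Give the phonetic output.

[tabatø]

no segment meets the rule's conditions; no change.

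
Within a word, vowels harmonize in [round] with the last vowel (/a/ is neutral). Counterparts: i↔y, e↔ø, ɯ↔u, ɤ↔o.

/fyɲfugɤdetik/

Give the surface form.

[fiɲfɯgɤdetik]

/y/ harmonizes with /i/ ([-round]) → [i]
/u/ harmonizes with /i/ ([-round]) → [ɯ]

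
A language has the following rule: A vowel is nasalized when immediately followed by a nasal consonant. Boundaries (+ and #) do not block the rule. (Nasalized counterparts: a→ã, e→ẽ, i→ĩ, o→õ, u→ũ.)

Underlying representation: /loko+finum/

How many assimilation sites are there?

/i/ before nasal /n/ → [ĩ]
/u/ before nasal /m/ → [ũ]
2 segments change.

2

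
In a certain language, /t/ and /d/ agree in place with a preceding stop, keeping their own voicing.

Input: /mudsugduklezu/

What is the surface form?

/d/ after /g/ (velar) → [g]

[mudsugguklezu]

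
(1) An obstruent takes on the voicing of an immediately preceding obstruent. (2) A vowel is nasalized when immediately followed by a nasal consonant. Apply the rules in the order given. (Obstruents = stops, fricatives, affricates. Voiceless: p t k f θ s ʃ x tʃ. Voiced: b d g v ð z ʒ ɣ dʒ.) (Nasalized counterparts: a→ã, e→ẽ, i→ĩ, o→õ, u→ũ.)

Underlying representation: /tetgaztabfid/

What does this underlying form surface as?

[tetkazdabvid]

Rule 1: /g/ after /t/ (voiceless) → [k]
Rule 1: /t/ after /z/ (voiced) → [d]
Rule 1: /f/ after /b/ (voiced) → [v]
After rule 1: tetkazdabvid
Rule 2: no segment meets the rule's conditions; no change.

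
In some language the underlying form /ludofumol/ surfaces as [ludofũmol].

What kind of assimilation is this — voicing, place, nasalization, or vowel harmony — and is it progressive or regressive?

/u/→[ũ].
Each target copies a feature from the following segment, so the direction is regressive.

nasalization, regressive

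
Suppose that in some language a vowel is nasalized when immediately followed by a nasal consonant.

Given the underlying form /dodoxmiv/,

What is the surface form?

[dodoxmiv]

no segment meets the rule's conditions; no change.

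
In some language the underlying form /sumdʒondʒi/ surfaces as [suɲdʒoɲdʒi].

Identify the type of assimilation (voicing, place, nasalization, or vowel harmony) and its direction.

/m/→[ɲ] /n/→[ɲ].
Each target copies a feature from the following segment, so the direction is regressive.

place assimilation, regressive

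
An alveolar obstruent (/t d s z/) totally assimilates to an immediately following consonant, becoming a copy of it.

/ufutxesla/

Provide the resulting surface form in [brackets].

[ufuxxella]

/t/ before /x/ → [x] (total assimilation)
/s/ before /l/ → [l] (total assimilation)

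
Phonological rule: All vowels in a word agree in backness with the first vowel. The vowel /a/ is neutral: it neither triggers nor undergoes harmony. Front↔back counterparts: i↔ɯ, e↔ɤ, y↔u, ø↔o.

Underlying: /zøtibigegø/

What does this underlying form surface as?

no segment meets the rule's conditions; no change.

[zøtibigegø]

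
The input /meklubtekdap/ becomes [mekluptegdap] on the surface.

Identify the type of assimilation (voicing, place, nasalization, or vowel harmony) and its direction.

/b/→[p] /k/→[g].
Each target copies a feature from the following segment, so the direction is regressive.

voicing assimilation, regressive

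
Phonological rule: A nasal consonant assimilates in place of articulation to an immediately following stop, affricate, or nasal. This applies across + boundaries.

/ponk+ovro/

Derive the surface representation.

[poŋk+ovro]

/n/ before /k/ (velar) → [ŋ]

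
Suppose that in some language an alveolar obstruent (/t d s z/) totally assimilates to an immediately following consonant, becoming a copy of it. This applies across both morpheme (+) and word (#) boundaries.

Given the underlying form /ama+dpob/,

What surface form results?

[ama+ppob]

/d/ before /p/ → [p] (total assimilation)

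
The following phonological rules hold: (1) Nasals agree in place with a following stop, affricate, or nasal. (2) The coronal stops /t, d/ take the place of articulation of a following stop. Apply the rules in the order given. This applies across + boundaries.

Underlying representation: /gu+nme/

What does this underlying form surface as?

[gu+mme]

Rule 1: /n/ before /m/ (labial) → [m]
After rule 1: gu+mme
Rule 2: no segment meets the rule's conditions; no change.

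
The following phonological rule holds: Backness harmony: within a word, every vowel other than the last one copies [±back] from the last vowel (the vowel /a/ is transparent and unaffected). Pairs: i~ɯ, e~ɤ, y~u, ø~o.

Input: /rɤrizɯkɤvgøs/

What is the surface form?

/ɤ/ harmonizes with /ø/ ([-back]) → [e]
/ɯ/ harmonizes with /ø/ ([-back]) → [i]
/ɤ/ harmonizes with /ø/ ([-back]) → [e]

[rerizikevgøs]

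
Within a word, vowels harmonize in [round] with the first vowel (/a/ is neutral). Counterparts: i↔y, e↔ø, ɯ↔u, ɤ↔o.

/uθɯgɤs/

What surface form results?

/ɯ/ harmonizes with /u/ ([+round]) → [u]
/ɤ/ harmonizes with /u/ ([+round]) → [o]

[uθugos]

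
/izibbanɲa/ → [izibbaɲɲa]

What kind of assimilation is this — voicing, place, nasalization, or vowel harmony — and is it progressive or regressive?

place assimilation, regressive

/n/→[ɲ].
Each target copies a feature from the following segment, so the direction is regressive.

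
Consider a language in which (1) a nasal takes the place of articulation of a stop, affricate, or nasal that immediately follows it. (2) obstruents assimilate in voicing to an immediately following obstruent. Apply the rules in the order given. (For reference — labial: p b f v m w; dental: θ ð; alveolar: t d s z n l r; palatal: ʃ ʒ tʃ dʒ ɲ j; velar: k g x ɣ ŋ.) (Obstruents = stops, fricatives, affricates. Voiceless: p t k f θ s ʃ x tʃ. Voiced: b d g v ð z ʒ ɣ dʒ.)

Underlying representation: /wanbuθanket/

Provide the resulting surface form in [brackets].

Rule 1: /n/ before /b/ (labial) → [m]
Rule 1: /n/ before /k/ (velar) → [ŋ]
After rule 1: wambuθaŋket
Rule 2: no segment meets the rule's conditions; no change.

[wambuθaŋket]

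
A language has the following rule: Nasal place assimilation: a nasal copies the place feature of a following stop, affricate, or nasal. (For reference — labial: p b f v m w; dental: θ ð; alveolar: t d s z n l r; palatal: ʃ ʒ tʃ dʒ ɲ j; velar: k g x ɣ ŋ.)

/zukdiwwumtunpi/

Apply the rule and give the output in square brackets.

[zukdiwwuntumpi]

/m/ before /t/ (alveolar) → [n]
/n/ before /p/ (labial) → [m]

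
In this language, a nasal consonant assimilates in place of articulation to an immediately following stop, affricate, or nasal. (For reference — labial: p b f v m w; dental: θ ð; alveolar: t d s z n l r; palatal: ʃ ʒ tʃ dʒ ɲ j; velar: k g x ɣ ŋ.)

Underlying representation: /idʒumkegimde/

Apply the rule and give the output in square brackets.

/m/ before /k/ (velar) → [ŋ]
/m/ before /d/ (alveolar) → [n]

[idʒuŋkeginde]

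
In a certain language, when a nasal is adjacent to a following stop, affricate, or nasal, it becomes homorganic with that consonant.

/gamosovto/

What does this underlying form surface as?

[gamosovto]

no segment meets the rule's conditions; no change.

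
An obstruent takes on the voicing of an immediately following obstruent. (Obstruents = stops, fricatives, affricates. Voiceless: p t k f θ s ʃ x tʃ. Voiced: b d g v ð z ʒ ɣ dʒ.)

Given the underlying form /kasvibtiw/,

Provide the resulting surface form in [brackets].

[kazviptiw]

/s/ before /v/ (voiced) → [z]
/b/ before /t/ (voiceless) → [p]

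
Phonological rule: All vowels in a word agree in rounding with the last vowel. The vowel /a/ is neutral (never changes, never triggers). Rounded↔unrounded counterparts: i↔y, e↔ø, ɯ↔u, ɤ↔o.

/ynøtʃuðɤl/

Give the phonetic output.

[inetʃɯðɤl]

/y/ harmonizes with /ɤ/ ([-round]) → [i]
/ø/ harmonizes with /ɤ/ ([-round]) → [e]
/u/ harmonizes with /ɤ/ ([-round]) → [ɯ]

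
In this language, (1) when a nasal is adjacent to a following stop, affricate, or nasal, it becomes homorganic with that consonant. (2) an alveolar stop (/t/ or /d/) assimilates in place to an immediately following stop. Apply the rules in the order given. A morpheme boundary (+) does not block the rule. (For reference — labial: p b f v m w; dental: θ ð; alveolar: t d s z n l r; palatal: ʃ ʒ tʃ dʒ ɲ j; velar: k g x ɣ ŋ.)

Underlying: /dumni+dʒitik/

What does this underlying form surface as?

[dunni+dʒitik]

Rule 1: /m/ before /n/ (alveolar) → [n]
After rule 1: dunni+dʒitik
Rule 2: no segment meets the rule's conditions; no change.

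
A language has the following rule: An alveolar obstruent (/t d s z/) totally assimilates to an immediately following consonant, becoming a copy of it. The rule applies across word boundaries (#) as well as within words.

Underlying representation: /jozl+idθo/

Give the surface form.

/z/ before /l/ → [l] (total assimilation)
/d/ before /θ/ → [θ] (total assimilation)

[joll+iθθo]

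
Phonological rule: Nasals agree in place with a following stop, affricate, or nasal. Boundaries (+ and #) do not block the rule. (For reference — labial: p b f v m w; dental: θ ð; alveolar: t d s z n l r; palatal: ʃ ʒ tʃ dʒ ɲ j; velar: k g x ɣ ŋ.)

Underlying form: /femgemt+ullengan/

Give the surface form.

/m/ before /g/ (velar) → [ŋ]
/m/ before /t/ (alveolar) → [n]
/n/ before /g/ (velar) → [ŋ]

[feŋgent+ulleŋgan]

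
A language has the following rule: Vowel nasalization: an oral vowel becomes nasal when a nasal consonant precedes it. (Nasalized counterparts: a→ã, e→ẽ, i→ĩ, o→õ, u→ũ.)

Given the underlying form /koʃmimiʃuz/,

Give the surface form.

[koʃmĩmĩʃuz]

/i/ after nasal /m/ → [ĩ]
/i/ after nasal /m/ → [ĩ]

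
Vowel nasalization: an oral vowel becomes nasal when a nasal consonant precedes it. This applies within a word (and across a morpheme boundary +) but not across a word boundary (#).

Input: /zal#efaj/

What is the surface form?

no segment meets the rule's conditions; no change.

[zal#efaj]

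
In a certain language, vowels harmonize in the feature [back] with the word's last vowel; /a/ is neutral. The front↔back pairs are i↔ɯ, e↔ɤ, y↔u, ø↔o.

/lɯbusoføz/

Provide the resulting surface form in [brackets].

[libysøføz]

/ɯ/ harmonizes with /ø/ ([-back]) → [i]
/u/ harmonizes with /ø/ ([-back]) → [y]
/o/ harmonizes with /ø/ ([-back]) → [ø]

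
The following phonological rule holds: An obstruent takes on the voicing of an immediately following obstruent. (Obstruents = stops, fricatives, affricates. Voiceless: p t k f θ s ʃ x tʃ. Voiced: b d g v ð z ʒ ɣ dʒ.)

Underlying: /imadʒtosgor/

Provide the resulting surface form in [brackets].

/dʒ/ before /t/ (voiceless) → [tʃ]
/s/ before /g/ (voiced) → [z]

[imatʃtozgor]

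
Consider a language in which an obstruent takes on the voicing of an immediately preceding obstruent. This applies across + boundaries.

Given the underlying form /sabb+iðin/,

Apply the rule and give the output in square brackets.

no segment meets the rule's conditions; no change.

[sabb+iðin]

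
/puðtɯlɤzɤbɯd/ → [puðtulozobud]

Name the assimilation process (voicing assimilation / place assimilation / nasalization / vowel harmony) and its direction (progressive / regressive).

/ɯ/→[u] /ɤ/→[o] /ɤ/→[o] /ɯ/→[u].
Vowels agree with the first vowel, so the harmony is progressive.

vowel harmony, progressive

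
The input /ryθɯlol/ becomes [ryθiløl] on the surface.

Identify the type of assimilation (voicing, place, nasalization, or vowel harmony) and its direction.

vowel harmony, progressive

/ɯ/→[i] /o/→[ø].
Vowels agree with the first vowel, so the harmony is progressive.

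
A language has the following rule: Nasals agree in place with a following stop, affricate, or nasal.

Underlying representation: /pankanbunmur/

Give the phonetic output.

/n/ before /k/ (velar) → [ŋ]
/n/ before /b/ (labial) → [m]
/n/ before /m/ (labial) → [m]

[paŋkambummur]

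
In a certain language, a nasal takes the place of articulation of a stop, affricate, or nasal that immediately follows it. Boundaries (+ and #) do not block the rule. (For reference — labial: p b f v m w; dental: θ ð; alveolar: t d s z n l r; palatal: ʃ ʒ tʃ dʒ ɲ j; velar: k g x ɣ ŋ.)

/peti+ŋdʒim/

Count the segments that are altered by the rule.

/ŋ/ before /dʒ/ (palatal) → [ɲ]
1 segment changes.

1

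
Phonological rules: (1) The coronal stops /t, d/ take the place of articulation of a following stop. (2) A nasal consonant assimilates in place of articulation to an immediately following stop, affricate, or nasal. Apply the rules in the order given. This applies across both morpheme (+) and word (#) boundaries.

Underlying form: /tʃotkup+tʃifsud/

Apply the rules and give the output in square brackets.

Rule 1: /t/ before /k/ (velar) → [k]
After rule 1: tʃokkup+tʃifsud
Rule 2: no segment meets the rule's conditions; no change.

[tʃokkup+tʃifsud]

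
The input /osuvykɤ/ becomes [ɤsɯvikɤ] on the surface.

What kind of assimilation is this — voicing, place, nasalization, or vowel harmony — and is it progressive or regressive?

vowel harmony, regressive

/o/→[ɤ] /u/→[ɯ] /y/→[i].
Vowels agree with the last vowel, so the harmony is regressive.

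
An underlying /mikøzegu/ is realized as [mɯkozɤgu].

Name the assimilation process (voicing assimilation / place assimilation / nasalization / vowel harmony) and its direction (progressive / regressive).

/i/→[ɯ] /ø/→[o] /e/→[ɤ].
Vowels agree with the last vowel, so the harmony is regressive.

vowel harmony, regressive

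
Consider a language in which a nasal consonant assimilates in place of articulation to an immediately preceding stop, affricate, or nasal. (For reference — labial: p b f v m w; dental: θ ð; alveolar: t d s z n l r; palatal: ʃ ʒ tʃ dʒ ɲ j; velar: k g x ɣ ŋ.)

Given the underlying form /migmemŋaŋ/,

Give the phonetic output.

/m/ after /g/ (velar) → [ŋ]
/ŋ/ after /m/ (labial) → [m]

[migŋemmaŋ]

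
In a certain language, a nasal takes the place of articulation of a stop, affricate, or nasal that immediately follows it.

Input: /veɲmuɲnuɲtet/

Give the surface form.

[vemmunnuntet]

/ɲ/ before /m/ (labial) → [m]
/ɲ/ before /n/ (alveolar) → [n]
/ɲ/ before /t/ (alveolar) → [n]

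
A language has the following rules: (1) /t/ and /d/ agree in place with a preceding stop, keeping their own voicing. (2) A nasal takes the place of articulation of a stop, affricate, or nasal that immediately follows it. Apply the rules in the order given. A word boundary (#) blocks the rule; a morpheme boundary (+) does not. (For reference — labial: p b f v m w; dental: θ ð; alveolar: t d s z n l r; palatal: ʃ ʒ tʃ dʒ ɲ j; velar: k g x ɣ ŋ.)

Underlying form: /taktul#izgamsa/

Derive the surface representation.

[takkul#izgamsa]

Rule 1: /t/ after /k/ (velar) → [k]
After rule 1: takkul#izgamsa
Rule 2: no segment meets the rule's conditions; no change.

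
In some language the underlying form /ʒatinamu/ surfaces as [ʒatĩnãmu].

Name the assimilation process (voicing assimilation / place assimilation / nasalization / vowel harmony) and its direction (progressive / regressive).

/i/→[ĩ] /a/→[ã].
Each target copies a feature from the following segment, so the direction is regressive.

nasalization, regressive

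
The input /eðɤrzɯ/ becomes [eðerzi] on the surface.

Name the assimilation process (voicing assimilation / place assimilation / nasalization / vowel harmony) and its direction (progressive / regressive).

vowel harmony, progressive

/ɤ/→[e] /ɯ/→[i].
Vowels agree with the first vowel, so the harmony is progressive.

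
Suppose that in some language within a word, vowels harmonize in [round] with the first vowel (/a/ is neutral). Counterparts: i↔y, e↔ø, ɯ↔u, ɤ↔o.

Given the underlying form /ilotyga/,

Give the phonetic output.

/o/ harmonizes with /i/ ([-round]) → [ɤ]
/y/ harmonizes with /i/ ([-round]) → [i]

[ilɤtiga]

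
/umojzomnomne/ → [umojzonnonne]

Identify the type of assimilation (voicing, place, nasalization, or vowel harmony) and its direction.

place assimilation, regressive

/m/→[n] /m/→[n].
Each target copies a feature from the following segment, so the direction is regressive.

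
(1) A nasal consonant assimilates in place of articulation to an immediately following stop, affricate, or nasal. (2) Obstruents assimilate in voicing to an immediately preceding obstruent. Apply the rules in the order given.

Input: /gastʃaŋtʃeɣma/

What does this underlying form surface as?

Rule 1: /ŋ/ before /tʃ/ (palatal) → [ɲ]
After rule 1: gastʃaɲtʃeɣma
Rule 2: no segment meets the rule's conditions; no change.

[gastʃaɲtʃeɣma]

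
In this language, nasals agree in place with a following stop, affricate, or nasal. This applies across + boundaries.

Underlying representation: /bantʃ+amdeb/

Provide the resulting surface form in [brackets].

/n/ before /tʃ/ (palatal) → [ɲ]
/m/ before /d/ (alveolar) → [n]

[baɲtʃ+andeb]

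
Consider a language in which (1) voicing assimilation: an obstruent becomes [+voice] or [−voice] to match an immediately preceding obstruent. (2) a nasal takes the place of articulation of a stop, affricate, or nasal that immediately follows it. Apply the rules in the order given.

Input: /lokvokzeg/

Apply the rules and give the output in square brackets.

Rule 1: /v/ after /k/ (voiceless) → [f]
Rule 1: /z/ after /k/ (voiceless) → [s]
After rule 1: lokfokseg
Rule 2: no segment meets the rule's conditions; no change.

[lokfokseg]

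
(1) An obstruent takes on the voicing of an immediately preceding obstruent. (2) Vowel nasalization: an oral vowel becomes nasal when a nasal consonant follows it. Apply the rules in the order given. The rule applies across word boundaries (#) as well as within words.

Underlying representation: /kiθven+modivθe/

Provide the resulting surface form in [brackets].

Rule 1: /v/ after /θ/ (voiceless) → [f]
Rule 1: /θ/ after /v/ (voiced) → [ð]
After rule 1: kiθfen+modivðe
Rule 2: /e/ before nasal /n/ → [ẽ]

[kiθfẽn+modivðe]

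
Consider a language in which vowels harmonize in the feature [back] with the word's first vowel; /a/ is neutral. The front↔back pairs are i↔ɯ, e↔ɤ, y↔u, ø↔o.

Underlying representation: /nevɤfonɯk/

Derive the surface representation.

[nevefønik]

/ɤ/ harmonizes with /e/ ([-back]) → [e]
/o/ harmonizes with /e/ ([-back]) → [ø]
/ɯ/ harmonizes with /e/ ([-back]) → [i]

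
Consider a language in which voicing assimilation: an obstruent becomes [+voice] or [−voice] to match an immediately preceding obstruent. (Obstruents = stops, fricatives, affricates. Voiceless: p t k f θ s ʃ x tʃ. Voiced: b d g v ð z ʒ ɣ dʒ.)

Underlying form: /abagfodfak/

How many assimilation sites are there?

/f/ after /g/ (voiced) → [v]
/f/ after /d/ (voiced) → [v]
2 segments change.

2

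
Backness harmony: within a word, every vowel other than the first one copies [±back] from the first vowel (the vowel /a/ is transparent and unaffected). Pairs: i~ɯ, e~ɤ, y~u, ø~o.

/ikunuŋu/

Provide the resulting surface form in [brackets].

/u/ harmonizes with /i/ ([-back]) → [y]
/u/ harmonizes with /i/ ([-back]) → [y]
/u/ harmonizes with /i/ ([-back]) → [y]

[ikynyŋy]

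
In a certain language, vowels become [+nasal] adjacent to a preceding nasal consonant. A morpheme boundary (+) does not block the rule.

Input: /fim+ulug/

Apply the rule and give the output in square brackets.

/u/ after nasal /m/ → [ũ]

[fim+ũlug]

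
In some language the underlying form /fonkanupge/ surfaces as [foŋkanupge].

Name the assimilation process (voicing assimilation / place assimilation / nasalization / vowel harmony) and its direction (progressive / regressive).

place assimilation, regressive

/n/→[ŋ].
Each target copies a feature from the following segment, so the direction is regressive.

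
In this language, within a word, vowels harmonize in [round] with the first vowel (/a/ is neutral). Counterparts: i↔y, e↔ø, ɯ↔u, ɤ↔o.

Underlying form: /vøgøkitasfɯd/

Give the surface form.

[vøgøkytasfud]

/i/ harmonizes with /ø/ ([+round]) → [y]
/ɯ/ harmonizes with /ø/ ([+round]) → [u]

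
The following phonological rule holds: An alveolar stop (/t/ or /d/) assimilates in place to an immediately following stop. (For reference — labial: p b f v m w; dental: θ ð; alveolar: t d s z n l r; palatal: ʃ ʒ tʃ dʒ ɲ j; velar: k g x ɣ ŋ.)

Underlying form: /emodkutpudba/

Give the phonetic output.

[emogkuppubba]

/d/ before /k/ (velar) → [g]
/t/ before /p/ (labial) → [p]
/d/ before /b/ (labial) → [b]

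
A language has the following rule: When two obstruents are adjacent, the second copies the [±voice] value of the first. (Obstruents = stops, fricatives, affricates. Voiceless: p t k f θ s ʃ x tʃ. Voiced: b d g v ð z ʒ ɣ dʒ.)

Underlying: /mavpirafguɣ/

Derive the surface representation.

/p/ after /v/ (voiced) → [b]
/g/ after /f/ (voiceless) → [k]

[mavbirafkuɣ]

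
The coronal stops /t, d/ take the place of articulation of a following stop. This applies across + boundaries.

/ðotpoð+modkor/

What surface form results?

/t/ before /p/ (labial) → [p]
/d/ before /k/ (velar) → [g]

[ðoppoð+mogkor]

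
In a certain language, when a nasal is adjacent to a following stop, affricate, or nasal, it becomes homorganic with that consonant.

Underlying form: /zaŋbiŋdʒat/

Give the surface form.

/ŋ/ before /b/ (labial) → [m]
/ŋ/ before /dʒ/ (palatal) → [ɲ]

[zambiɲdʒat]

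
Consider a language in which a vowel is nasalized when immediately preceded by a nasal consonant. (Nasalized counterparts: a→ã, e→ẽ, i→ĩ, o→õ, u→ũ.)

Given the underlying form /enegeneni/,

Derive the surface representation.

[enẽgenẽnĩ]

/e/ after nasal /n/ → [ẽ]
/e/ after nasal /n/ → [ẽ]
/i/ after nasal /n/ → [ĩ]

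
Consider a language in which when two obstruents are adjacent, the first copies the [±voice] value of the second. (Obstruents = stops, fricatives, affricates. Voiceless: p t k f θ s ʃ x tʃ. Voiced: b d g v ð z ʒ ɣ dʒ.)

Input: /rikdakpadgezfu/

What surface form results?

[rigdakpadgesfu]

/k/ before /d/ (voiced) → [g]
/z/ before /f/ (voiceless) → [s]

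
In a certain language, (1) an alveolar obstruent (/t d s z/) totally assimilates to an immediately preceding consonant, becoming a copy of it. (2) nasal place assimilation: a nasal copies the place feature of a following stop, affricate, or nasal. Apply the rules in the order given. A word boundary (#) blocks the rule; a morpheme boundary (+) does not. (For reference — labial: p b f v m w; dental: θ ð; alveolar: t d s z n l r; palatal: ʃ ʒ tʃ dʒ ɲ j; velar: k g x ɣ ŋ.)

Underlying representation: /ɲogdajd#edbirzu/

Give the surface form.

Rule 1: /d/ after /g/ → [g] (total assimilation)
Rule 1: /d/ after /j/ → [j] (total assimilation)
Rule 1: /z/ after /r/ → [r] (total assimilation)
After rule 1: ɲoggajj#edbirru
Rule 2: no segment meets the rule's conditions; no change.

[ɲoggajj#edbirru]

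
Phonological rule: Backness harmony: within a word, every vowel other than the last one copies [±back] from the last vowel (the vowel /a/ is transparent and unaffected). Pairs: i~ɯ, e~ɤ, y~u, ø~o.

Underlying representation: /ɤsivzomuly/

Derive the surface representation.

/ɤ/ harmonizes with /y/ ([-back]) → [e]
/o/ harmonizes with /y/ ([-back]) → [ø]
/u/ harmonizes with /y/ ([-back]) → [y]

[esivzømyly]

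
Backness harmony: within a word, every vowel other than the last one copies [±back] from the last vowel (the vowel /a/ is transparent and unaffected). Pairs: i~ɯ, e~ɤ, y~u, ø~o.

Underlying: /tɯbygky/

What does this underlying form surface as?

[tibygky]

/ɯ/ harmonizes with /y/ ([-back]) → [i]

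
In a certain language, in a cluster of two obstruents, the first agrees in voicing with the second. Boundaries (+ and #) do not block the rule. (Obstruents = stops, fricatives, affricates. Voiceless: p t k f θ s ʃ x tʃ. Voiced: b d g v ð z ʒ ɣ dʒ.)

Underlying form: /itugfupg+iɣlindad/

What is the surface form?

/g/ before /f/ (voiceless) → [k]
/p/ before /g/ (voiced) → [b]

[itukfubg+iɣlindad]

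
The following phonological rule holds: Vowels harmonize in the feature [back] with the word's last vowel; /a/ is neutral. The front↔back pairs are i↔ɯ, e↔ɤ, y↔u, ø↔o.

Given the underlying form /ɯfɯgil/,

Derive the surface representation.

[ifigil]

/ɯ/ harmonizes with /i/ ([-back]) → [i]
/ɯ/ harmonizes with /i/ ([-back]) → [i]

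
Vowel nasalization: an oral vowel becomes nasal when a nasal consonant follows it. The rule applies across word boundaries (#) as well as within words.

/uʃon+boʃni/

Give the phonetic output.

/o/ before nasal /n/ → [õ]

[uʃõn+boʃni]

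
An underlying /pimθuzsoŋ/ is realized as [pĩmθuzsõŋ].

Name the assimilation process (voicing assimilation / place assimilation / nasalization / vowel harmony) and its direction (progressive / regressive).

/i/→[ĩ] /o/→[õ].
Each target copies a feature from the following segment, so the direction is regressive.

nasalization, regressive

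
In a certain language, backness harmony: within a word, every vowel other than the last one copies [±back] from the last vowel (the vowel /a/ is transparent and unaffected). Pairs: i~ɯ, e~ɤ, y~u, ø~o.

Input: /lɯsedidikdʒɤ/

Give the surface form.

[lɯsɤdɯdɯkdʒɤ]

/e/ harmonizes with /ɤ/ ([+back]) → [ɤ]
/i/ harmonizes with /ɤ/ ([+back]) → [ɯ]
/i/ harmonizes with /ɤ/ ([+back]) → [ɯ]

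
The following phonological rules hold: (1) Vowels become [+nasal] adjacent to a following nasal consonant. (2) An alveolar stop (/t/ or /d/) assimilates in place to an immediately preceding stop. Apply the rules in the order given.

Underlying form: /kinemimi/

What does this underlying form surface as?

Rule 1: /i/ before nasal /n/ → [ĩ]
Rule 1: /e/ before nasal /m/ → [ẽ]
Rule 1: /i/ before nasal /m/ → [ĩ]
After rule 1: kĩnẽmĩmi
Rule 2: no segment meets the rule's conditions; no change.

[kĩnẽmĩmi]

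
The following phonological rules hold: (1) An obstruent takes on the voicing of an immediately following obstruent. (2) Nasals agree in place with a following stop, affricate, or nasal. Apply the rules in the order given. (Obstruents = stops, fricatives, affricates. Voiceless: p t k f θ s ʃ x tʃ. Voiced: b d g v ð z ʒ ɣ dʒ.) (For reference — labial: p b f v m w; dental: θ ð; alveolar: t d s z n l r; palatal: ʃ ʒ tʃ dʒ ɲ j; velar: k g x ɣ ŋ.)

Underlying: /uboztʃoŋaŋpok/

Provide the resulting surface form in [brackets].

[ubostʃoŋampok]

Rule 1: /z/ before /tʃ/ (voiceless) → [s]
After rule 1: ubostʃoŋaŋpok
Rule 2: /ŋ/ before /p/ (labial) → [m]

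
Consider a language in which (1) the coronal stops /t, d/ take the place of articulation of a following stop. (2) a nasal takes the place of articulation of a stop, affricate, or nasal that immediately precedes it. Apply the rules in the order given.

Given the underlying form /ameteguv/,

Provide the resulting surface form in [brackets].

Rule 1: no segment meets the rule's conditions; no change.
After rule 1: ameteguv
Rule 2: no segment meets the rule's conditions; no change.

[ameteguv]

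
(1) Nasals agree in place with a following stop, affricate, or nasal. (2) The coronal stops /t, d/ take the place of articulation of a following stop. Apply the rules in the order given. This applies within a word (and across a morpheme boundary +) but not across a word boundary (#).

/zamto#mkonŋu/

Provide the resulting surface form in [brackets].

Rule 1: /m/ before /t/ (alveolar) → [n]
Rule 1: /m/ before /k/ (velar) → [ŋ]
Rule 1: /n/ before /ŋ/ (velar) → [ŋ]
After rule 1: zanto#ŋkoŋŋu
Rule 2: no segment meets the rule's conditions; no change.

[zanto#ŋkoŋŋu]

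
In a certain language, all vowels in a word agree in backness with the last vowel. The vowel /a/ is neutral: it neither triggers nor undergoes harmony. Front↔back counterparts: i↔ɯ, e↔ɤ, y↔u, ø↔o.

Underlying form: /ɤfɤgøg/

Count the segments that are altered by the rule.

2

/ɤ/ harmonizes with /ø/ ([-back]) → [e]
/ɤ/ harmonizes with /ø/ ([-back]) → [e]
2 segments change.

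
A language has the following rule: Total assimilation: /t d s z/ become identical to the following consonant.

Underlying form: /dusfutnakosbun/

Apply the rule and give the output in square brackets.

/s/ before /f/ → [f] (total assimilation)
/t/ before /n/ → [n] (total assimilation)
/s/ before /b/ → [b] (total assimilation)

[duffunnakobbun]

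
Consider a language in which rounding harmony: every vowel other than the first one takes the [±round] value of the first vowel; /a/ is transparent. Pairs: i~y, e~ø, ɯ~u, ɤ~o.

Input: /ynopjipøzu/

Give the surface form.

/i/ harmonizes with /y/ ([+round]) → [y]

[ynopjypøzu]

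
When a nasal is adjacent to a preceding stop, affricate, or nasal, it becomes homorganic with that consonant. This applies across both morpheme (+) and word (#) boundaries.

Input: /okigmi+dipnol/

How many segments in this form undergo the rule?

/m/ after /g/ (velar) → [ŋ]
/n/ after /p/ (labial) → [m]
2 segments change.

2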